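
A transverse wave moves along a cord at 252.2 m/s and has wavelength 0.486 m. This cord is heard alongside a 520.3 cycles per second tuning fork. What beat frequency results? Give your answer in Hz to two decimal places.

Source frequency f = v/λ = 252.2/0.486 = 518.9300 Hz.
f_beat = |518.9300 − 520.3| = 1.37 Hz.

1.37 Hz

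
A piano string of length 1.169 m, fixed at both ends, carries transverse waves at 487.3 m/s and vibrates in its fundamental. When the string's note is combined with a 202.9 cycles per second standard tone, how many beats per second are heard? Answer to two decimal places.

5.53 Hz

For a string fixed at both ends, f_n = n·v/(2L) = 1·487.3/(2·1.169) = 208.4260 Hz.
f_beat = |208.4260 − 202.9| = 5.53 Hz.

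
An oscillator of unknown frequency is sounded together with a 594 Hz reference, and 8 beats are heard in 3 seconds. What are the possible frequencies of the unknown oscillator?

Beat frequency = 8/3 = 2.6667 Hz.
|f − 594| = 2.6667, so f = 594 ± 2.6667.

591.3333 Hz or 596.6667 Hz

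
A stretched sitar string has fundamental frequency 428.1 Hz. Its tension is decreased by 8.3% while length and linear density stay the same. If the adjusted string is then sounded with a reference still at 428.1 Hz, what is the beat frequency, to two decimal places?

For a string, f ∝ √T, so the new frequency is 428.1·√0.917 = 409.9491 Hz.
f_beat = |409.9491 − 428.1| = 18.15 Hz.

18.15 Hz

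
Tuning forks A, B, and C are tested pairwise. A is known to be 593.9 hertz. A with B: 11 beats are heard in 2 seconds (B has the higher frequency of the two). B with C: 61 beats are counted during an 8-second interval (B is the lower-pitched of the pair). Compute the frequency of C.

607.025 Hz

A–B: Beat frequency = 11/2 = 5.5 Hz.
B is above A, so f_B = 593.9 + 5.5 = 599.4 Hz.
B–C: Beat frequency = 61/8 = 7.625 Hz.
C is above B, so f_C = 599.4 + 7.625 = 607.025 Hz.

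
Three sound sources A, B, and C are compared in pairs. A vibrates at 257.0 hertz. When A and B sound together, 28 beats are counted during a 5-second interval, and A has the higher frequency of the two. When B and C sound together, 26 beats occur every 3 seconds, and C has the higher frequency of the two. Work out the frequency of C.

260.0667 Hz

A–B: Beat frequency = 28/5 = 5.6 Hz.
B is below A, so f_B = 257.0 − 5.6 = 251.4 Hz.
B–C: Beat frequency = 26/3 = 8.6667 Hz.
C is above B, so f_C = 251.4 + 8.6667 = 260.0667 Hz.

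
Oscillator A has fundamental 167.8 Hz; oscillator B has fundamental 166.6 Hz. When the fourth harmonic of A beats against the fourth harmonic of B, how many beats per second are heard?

Fourth harmonic of the first: 4·167.8 = 671.2 Hz.
Fourth harmonic of the second: 4·166.6 = 666.4 Hz.
f_beat = |671.2 − 666.4| = 4.8 Hz.

4.8 Hz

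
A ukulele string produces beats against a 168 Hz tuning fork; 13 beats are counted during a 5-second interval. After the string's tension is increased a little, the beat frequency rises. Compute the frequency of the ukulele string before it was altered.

Beat frequency = 13/5 = 2.6 Hz.
|f − 168| = 2.6, so the ukulele string was at either 165.4 Hz or 170.6 Hz.
Higher tension means higher frequency; the adjustment raises the ukulele string's frequency.
The beat rate rose, so the adjustment moved the ukulele string further from 168 Hz — it was already above the reference.

170.6 Hz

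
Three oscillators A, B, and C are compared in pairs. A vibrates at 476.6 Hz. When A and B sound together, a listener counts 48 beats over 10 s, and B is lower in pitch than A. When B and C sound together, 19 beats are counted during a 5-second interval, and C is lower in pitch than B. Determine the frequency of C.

468 Hz

A–B: Beat frequency = 48/10 = 4.8 Hz.
B is below A, so f_B = 476.6 − 4.8 = 471.8 Hz.
B–C: Beat frequency = 19/5 = 3.8 Hz.
C is below B, so f_C = 471.8 − 3.8 = 468 Hz.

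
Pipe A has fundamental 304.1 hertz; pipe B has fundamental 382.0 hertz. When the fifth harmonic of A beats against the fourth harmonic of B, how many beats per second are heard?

7.5 Hz

Fifth harmonic of the first: 5·304.1 = 1520.5 Hz.
Fourth harmonic of the second: 4·382.0 = 1528.0 Hz.
f_beat = |1520.5 − 1528.0| = 7.5 Hz.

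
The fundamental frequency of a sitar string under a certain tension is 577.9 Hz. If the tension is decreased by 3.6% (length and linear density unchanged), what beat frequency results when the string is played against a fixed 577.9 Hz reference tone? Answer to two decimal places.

For a string, f ∝ √T, so the new frequency is 577.9·√0.964 = 567.4025 Hz.
f_beat = |567.4025 − 577.9| = 10.50 Hz.

10.50 Hz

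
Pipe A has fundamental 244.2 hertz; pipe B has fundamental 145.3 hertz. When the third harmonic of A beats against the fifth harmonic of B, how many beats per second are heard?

Third harmonic of the first: 3·244.2 = 732.6 Hz.
Fifth harmonic of the second: 5·145.3 = 726.5 Hz.
f_beat = |732.6 − 726.5| = 6.1 Hz.

6.1 Hz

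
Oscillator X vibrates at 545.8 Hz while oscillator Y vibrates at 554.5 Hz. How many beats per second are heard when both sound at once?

8.7 Hz

f_beat = |f₁ − f₂|.
|545.8 − 554.5| = 8.7 Hz.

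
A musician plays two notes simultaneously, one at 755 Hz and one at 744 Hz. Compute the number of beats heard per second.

The beat frequency equals the magnitude of the frequency difference.
|755 − 744| = 11 Hz.

11 Hz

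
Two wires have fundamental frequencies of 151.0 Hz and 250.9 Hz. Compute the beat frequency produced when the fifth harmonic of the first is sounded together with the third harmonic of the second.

Fifth harmonic of the first: 5·151.0 = 755.0 Hz.
Third harmonic of the second: 3·250.9 = 752.7 Hz.
f_beat = |755.0 − 752.7| = 2.3 Hz.

2.3 Hz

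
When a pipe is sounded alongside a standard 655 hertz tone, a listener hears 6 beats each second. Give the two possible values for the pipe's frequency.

649 Hz or 661 Hz

|f − 655| = 6, so f = 655 ± 6.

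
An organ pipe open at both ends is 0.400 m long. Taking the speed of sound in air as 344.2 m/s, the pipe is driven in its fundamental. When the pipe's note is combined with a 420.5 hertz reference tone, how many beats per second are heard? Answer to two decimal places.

9.75 Hz

Open pipe: f_n = n·v/(2L) = 1·344.2/(2·0.400) = 430.2500 Hz.
f_beat = |430.2500 − 420.5| = 9.75 Hz.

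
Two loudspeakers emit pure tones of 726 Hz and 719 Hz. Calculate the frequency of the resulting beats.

Beats arise from superposition of two nearby frequencies; the beat rate is |f₁ − f₂|.
|726 − 719| = 7 Hz.

7 Hz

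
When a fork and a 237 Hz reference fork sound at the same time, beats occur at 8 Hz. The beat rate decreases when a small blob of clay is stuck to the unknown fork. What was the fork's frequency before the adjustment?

|f − 237| = 8, so the fork was at either 229 Hz or 245 Hz.
Adding mass to a fork lowers its frequency; the adjustment lowers the fork's frequency.
The beat rate fell, so the adjustment moved the fork toward 237 Hz — it must have started above the reference.

245 Hz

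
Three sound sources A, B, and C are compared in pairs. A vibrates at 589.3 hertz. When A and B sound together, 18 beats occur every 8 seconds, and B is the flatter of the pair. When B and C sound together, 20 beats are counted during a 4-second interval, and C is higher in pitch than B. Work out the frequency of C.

A–B: Beat frequency = 18/8 = 2.25 Hz.
B is below A, so f_B = 589.3 − 2.25 = 587.05 Hz.
B–C: Beat frequency = 20/4 = 5 Hz.
C is above B, so f_C = 587.05 + 5 = 592.05 Hz.

592.05 Hz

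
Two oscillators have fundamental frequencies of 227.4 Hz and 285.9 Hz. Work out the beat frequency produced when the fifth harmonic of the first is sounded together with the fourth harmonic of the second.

6.6 Hz

Fifth harmonic of the first: 5·227.4 = 1137.0 Hz.
Fourth harmonic of the second: 4·285.9 = 1143.6 Hz.
f_beat = |1137.0 − 1143.6| = 6.6 Hz.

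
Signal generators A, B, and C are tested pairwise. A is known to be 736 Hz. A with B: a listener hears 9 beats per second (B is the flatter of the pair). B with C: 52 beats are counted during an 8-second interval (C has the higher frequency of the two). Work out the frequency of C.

733.5 Hz

B is below A, so f_B = 736 − 9 = 727 Hz.
B–C: Beat frequency = 52/8 = 6.5 Hz.
C is above B, so f_C = 727 + 6.5 = 733.5 Hz.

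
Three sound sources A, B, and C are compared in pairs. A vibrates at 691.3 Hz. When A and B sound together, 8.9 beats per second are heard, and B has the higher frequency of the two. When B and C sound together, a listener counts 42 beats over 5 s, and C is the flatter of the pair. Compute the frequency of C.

B is above A, so f_B = 691.3 + 8.9 = 700.2 Hz.
B–C: Beat frequency = 42/5 = 8.4 Hz.
C is below B, so f_C = 700.2 − 8.4 = 691.8 Hz.

691.8 Hz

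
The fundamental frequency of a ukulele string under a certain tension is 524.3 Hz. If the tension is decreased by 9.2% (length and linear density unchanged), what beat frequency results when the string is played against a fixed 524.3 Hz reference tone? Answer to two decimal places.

24.70 Hz

For a string, f ∝ √T, so the new frequency is 524.3·√0.908 = 499.6004 Hz.
f_beat = |499.6004 − 524.3| = 24.70 Hz.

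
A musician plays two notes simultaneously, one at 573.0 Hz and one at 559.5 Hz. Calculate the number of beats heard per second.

The beat frequency equals the magnitude of the frequency difference.
|573.0 − 559.5| = 13.5 Hz.

13.5 Hz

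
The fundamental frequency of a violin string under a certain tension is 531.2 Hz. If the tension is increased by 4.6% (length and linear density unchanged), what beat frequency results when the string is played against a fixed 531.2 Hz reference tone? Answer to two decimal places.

12.08 Hz

For a string, f ∝ √T, so the new frequency is 531.2·√1.046 = 543.2802 Hz.
f_beat = |543.2802 − 531.2| = 12.08 Hz.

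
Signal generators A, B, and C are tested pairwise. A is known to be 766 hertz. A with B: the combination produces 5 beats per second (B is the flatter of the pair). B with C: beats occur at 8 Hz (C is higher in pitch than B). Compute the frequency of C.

769 Hz

B is below A, so f_B = 766 − 5 = 761 Hz.
C is above B, so f_C = 761 + 8 = 769 Hz.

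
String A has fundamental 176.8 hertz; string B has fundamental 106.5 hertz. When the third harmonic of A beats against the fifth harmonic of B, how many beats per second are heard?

Third harmonic of the first: 3·176.8 = 530.4 Hz.
Fifth harmonic of the second: 5·106.5 = 532.5 Hz.
f_beat = |530.4 − 532.5| = 2.1 Hz.

2.1 Hz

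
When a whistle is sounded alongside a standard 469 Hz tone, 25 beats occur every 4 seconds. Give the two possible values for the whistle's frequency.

Beat frequency = 25/4 = 6.25 Hz.
|f − 469| = 6.25, so f = 469 ± 6.25.

462.75 Hz or 475.25 Hz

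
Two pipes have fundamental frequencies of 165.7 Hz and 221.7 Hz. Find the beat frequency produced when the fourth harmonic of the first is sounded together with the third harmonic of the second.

Fourth harmonic of the first: 4·165.7 = 662.8 Hz.
Third harmonic of the second: 3·221.7 = 665.1 Hz.
f_beat = |662.8 − 665.1| = 2.3 Hz.

2.3 Hz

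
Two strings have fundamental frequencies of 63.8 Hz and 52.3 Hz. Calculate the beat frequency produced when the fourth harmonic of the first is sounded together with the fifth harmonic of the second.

6.3 Hz

Fourth harmonic of the first: 4·63.8 = 255.2 Hz.
Fifth harmonic of the second: 5·52.3 = 261.5 Hz.
f_beat = |255.2 − 261.5| = 6.3 Hz.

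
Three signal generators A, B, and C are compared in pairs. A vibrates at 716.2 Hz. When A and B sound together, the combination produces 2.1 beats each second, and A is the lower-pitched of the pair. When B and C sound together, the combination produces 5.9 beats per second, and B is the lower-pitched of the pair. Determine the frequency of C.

B is above A, so f_B = 716.2 + 2.1 = 718.3 Hz.
C is above B, so f_C = 718.3 + 5.9 = 724.2 Hz.

724.2 Hz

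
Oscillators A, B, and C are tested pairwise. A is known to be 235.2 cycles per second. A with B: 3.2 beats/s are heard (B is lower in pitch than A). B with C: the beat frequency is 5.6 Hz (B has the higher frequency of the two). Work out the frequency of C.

B is below A, so f_B = 235.2 − 3.2 = 232 Hz.
C is below B, so f_C = 232 − 5.6 = 226.4 Hz.

226.4 Hz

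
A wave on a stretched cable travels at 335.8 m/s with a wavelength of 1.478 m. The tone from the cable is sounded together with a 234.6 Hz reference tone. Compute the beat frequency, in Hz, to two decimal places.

7.40 Hz

Source frequency f = v/λ = 335.8/1.478 = 227.1989 Hz.
f_beat = |227.1989 − 234.6| = 7.40 Hz.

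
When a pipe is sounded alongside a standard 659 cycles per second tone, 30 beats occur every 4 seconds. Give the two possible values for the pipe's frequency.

651.5 Hz or 666.5 Hz

Beat frequency = 30/4 = 7.5 Hz.
|f − 659| = 7.5, so f = 659 ± 7.5.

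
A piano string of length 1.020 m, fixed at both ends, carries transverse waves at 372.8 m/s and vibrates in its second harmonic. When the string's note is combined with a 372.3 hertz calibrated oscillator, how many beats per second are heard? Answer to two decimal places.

For a string fixed at both ends, f_n = n·v/(2L) = 2·372.8/(2·1.020) = 365.4902 Hz.
f_beat = |365.4902 − 372.3| = 6.81 Hz.

6.81 Hz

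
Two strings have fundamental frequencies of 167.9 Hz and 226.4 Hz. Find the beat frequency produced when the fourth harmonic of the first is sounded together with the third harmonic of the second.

Fourth harmonic of the first: 4·167.9 = 671.6 Hz.
Third harmonic of the second: 3·226.4 = 679.2 Hz.
f_beat = |671.6 − 679.2| = 7.6 Hz.

7.6 Hz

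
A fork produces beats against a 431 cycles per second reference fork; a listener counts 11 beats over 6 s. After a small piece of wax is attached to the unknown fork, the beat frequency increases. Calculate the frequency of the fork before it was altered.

429.1667 Hz

Beat frequency = 11/6 = 1.8333 Hz.
|f − 431| = 1.8333, so the fork was at either 429.1667 Hz or 432.8333 Hz.
Loading a fork with wax lowers its frequency; the adjustment lowers the fork's frequency.
The beat rate rose, so the adjustment moved the fork further from 431 Hz — it was already below the reference.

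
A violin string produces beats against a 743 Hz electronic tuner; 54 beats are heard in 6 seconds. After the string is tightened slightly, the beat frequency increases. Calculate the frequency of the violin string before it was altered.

Beat frequency = 54/6 = 9 Hz.
|f − 743| = 9, so the violin string was at either 734 Hz or 752 Hz.
Increasing tension raises a string's frequency; the adjustment raises the violin string's frequency.
The beat rate rose, so the adjustment moved the violin string further from 743 Hz — it was already above the reference.

752 Hz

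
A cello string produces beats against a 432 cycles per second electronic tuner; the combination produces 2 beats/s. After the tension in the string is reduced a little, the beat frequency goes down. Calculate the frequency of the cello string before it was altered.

434 Hz

|f − 432| = 2, so the cello string was at either 430 Hz or 434 Hz.
Lower tension means lower frequency; the adjustment lowers the cello string's frequency.
The beat rate fell, so the adjustment moved the cello string toward 432 Hz — it must have started above the reference.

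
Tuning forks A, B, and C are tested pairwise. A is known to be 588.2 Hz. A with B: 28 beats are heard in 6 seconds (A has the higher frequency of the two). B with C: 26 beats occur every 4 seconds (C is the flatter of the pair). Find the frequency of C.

577.0333 Hz

A–B: Beat frequency = 28/6 = 4.6667 Hz.
B is below A, so f_B = 588.2 − 4.6667 = 583.5333 Hz.
B–C: Beat frequency = 26/4 = 6.5 Hz.
C is below B, so f_C = 583.5333 − 6.5 = 577.0333 Hz.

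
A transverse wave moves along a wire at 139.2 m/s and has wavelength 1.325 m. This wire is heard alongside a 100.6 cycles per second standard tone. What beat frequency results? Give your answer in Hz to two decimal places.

4.46 Hz

Source frequency f = v/λ = 139.2/1.325 = 105.0566 Hz.
f_beat = |105.0566 − 100.6| = 4.46 Hz.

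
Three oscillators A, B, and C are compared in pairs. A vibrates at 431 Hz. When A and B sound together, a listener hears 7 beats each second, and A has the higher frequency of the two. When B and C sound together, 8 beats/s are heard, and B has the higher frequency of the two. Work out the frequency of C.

B is below A, so f_B = 431 − 7 = 424 Hz.
C is below B, so f_C = 424 − 8 = 416 Hz.

416 Hz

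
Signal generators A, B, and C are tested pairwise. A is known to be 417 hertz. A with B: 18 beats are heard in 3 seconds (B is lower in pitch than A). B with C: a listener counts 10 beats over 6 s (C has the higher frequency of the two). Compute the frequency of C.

412.6667 Hz

A–B: Beat frequency = 18/3 = 6 Hz.
B is below A, so f_B = 417 − 6 = 411 Hz.
B–C: Beat frequency = 10/6 = 1.6667 Hz.
C is above B, so f_C = 411 + 1.6667 = 412.6667 Hz.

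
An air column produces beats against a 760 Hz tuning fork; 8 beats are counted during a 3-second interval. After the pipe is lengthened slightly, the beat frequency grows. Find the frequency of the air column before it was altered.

Beat frequency = 8/3 = 2.6667 Hz.
|f − 760| = 2.6667, so the air column was at either 757.3333 Hz or 762.6667 Hz.
A longer pipe has a lower fundamental; the adjustment lowers the air column's frequency.
The beat rate rose, so the adjustment moved the air column further from 760 Hz — it was already below the reference.

757.3333 Hz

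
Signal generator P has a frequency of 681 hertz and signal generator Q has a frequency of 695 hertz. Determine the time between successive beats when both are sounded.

0.071 s

f_beat = |681 − 695| = 14 Hz.
Beat period T = 1 / f_beat = 1 / 14 s.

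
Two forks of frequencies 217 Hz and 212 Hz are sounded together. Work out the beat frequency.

Beats arise from superposition of two nearby frequencies; the beat rate is |f₁ − f₂|.
|217 − 212| = 5 Hz.

5 Hz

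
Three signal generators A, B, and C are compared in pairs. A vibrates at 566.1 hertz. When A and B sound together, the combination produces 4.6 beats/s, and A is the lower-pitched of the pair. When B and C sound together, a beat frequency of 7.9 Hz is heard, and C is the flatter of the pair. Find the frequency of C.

562.8 Hz

B is above A, so f_B = 566.1 + 4.6 = 570.7 Hz.
C is below B, so f_C = 570.7 − 7.9 = 562.8 Hz.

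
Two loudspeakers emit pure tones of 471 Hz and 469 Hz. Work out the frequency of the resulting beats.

2 Hz

The beat frequency equals the magnitude of the frequency difference.
|471 − 469| = 2 Hz.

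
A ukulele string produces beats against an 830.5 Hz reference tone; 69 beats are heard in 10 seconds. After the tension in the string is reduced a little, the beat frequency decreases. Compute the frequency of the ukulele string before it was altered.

837.4 Hz

Beat frequency = 69/10 = 6.9 Hz.
|f − 830.5| = 6.9, so the ukulele string was at either 823.6 Hz or 837.4 Hz.
Lower tension means lower frequency; the adjustment lowers the ukulele string's frequency.
The beat rate fell, so the adjustment moved the ukulele string toward 830.5 Hz — it must have started above the reference.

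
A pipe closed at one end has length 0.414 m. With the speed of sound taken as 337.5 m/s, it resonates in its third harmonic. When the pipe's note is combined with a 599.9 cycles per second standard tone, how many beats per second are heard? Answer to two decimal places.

11.51 Hz

Closed pipe (odd harmonics): f_n = n·v/(4L) = 3·337.5/(4·0.414) = 611.4130 Hz.
f_beat = |611.4130 − 599.9| = 11.51 Hz.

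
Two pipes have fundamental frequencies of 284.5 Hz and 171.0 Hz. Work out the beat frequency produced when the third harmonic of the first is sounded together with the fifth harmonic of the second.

Third harmonic of the first: 3·284.5 = 853.5 Hz.
Fifth harmonic of the second: 5·171.0 = 855.0 Hz.
f_beat = |853.5 − 855.0| = 1.5 Hz.

1.5 Hz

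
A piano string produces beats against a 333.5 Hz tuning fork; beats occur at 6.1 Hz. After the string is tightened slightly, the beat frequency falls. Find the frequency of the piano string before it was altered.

|f − 333.5| = 6.1, so the piano string was at either 327.4 Hz or 339.6 Hz.
Increasing tension raises a string's frequency; the adjustment raises the piano string's frequency.
The beat rate fell, so the adjustment moved the piano string toward 333.5 Hz — it must have started below the reference.

327.4 Hz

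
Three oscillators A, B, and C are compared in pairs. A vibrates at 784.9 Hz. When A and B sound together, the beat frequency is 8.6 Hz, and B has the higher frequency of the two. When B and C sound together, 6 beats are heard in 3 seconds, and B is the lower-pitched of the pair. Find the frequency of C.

B is above A, so f_B = 784.9 + 8.6 = 793.5 Hz.
B–C: Beat frequency = 6/3 = 2 Hz.
C is above B, so f_C = 793.5 + 2 = 795.5 Hz.

795.5 Hz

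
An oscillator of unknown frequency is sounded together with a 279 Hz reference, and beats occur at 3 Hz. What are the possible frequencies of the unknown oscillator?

276 Hz or 282 Hz

|f − 279| = 3, so f = 279 ± 3.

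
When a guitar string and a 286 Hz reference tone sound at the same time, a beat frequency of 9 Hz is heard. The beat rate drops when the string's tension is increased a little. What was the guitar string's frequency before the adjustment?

277 Hz

|f − 286| = 9, so the guitar string was at either 277 Hz or 295 Hz.
Higher tension means higher frequency; the adjustment raises the guitar string's frequency.
The beat rate fell, so the adjustment moved the guitar string toward 286 Hz — it must have started below the reference.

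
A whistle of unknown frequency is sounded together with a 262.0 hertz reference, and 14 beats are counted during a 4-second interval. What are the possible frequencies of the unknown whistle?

258.5 Hz or 265.5 Hz

Beat frequency = 14/4 = 3.5 Hz.
|f − 262.0| = 3.5, so f = 262.0 ± 3.5.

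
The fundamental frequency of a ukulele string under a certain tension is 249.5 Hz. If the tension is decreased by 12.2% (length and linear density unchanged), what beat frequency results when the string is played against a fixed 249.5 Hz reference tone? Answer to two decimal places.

15.71 Hz

For a string, f ∝ √T, so the new frequency is 249.5·√0.878 = 233.7856 Hz.
f_beat = |233.7856 − 249.5| = 15.71 Hz.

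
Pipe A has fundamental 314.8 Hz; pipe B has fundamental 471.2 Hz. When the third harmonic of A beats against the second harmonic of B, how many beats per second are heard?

2.0 Hz

Third harmonic of the first: 3·314.8 = 944.4 Hz.
Second harmonic of the second: 2·471.2 = 942.4 Hz.
f_beat = |944.4 − 942.4| = 2.0 Hz.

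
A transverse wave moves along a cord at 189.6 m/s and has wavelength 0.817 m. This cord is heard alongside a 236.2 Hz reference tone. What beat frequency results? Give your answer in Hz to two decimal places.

4.13 Hz

Source frequency f = v/λ = 189.6/0.817 = 232.0685 Hz.
f_beat = |232.0685 − 236.2| = 4.13 Hz.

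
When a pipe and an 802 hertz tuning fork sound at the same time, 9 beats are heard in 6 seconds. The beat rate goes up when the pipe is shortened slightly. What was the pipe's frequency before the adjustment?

Beat frequency = 9/6 = 1.5 Hz.
|f − 802| = 1.5, so the pipe was at either 800.5 Hz or 803.5 Hz.
A shorter pipe has a higher fundamental; the adjustment raises the pipe's frequency.
The beat rate rose, so the adjustment moved the pipe further from 802 Hz — it was already above the reference.

803.5 Hz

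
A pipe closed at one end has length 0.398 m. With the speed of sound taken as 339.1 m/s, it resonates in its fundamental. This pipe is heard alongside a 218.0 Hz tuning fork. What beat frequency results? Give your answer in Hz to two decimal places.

5.00 Hz

Closed pipe (odd harmonics): f_n = n·v/(4L) = 1·339.1/(4·0.398) = 213.0025 Hz.
f_beat = |213.0025 − 218.0| = 5.00 Hz.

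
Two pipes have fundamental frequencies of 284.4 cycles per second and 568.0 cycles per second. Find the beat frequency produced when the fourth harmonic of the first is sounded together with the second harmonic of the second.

Fourth harmonic of the first: 4·284.4 = 1137.6 Hz.
Second harmonic of the second: 2·568.0 = 1136.0 Hz.
f_beat = |1137.6 − 1136.0| = 1.6 Hz.

1.6 Hz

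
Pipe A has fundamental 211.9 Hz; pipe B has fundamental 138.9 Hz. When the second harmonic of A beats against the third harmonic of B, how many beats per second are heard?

Second harmonic of the first: 2·211.9 = 423.8 Hz.
Third harmonic of the second: 3·138.9 = 416.7 Hz.
f_beat = |423.8 − 416.7| = 7.1 Hz.

7.1 Hz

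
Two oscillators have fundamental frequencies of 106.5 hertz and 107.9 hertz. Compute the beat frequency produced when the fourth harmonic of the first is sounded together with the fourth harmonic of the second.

5.6 Hz

Fourth harmonic of the first: 4·106.5 = 426.0 Hz.
Fourth harmonic of the second: 4·107.9 = 431.6 Hz.
f_beat = |426.0 − 431.6| = 5.6 Hz.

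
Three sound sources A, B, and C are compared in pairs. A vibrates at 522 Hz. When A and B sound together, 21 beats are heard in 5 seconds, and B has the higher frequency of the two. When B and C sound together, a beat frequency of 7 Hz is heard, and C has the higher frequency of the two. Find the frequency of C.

A–B: Beat frequency = 21/5 = 4.2 Hz.
B is above A, so f_B = 522 + 4.2 = 526.2 Hz.
C is above B, so f_C = 526.2 + 7 = 533.2 Hz.

533.2 Hz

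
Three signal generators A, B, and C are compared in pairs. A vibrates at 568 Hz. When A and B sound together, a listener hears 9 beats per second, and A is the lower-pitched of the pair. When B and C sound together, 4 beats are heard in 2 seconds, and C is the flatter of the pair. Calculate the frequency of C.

575 Hz

B is above A, so f_B = 568 + 9 = 577 Hz.
B–C: Beat frequency = 4/2 = 2 Hz.
C is below B, so f_C = 577 − 2 = 575 Hz.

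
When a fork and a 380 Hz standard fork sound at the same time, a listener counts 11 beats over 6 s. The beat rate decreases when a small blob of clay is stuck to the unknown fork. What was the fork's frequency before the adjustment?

381.8333 Hz

Beat frequency = 11/6 = 1.8333 Hz.
|f − 380| = 1.8333, so the fork was at either 378.1667 Hz or 381.8333 Hz.
Adding mass to a fork lowers its frequency; the adjustment lowers the fork's frequency.
The beat rate fell, so the adjustment moved the fork toward 380 Hz — it must have started above the reference.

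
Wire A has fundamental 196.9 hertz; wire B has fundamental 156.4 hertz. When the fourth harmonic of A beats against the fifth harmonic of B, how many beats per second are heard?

Fourth harmonic of the first: 4·196.9 = 787.6 Hz.
Fifth harmonic of the second: 5·156.4 = 782.0 Hz.
f_beat = |787.6 − 782.0| = 5.6 Hz.

5.6 Hz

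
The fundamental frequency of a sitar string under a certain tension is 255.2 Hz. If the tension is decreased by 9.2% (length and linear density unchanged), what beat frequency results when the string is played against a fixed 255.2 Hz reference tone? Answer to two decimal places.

For a string, f ∝ √T, so the new frequency is 255.2·√0.908 = 243.1776 Hz.
f_beat = |243.1776 − 255.2| = 12.02 Hz.

12.02 Hz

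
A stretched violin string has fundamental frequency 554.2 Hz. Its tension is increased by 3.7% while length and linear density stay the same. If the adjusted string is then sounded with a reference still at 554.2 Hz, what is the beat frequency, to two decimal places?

10.16 Hz

For a string, f ∝ √T, so the new frequency is 554.2·√1.037 = 564.3596 Hz.
f_beat = |564.3596 − 554.2| = 10.16 Hz.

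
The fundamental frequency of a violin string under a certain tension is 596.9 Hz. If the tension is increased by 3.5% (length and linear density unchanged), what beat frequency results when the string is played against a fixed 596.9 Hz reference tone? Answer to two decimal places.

For a string, f ∝ √T, so the new frequency is 596.9·√1.035 = 607.2559 Hz.
f_beat = |607.2559 − 596.9| = 10.36 Hz.

10.36 Hz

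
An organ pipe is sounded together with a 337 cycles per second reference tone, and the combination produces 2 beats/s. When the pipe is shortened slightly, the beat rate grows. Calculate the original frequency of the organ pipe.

|f − 337| = 2, so the organ pipe was at either 335 Hz or 339 Hz.
A shorter pipe has a higher fundamental; the adjustment raises the organ pipe's frequency.
The beat rate rose, so the adjustment moved the organ pipe further from 337 Hz — it was already above the reference.

339 Hz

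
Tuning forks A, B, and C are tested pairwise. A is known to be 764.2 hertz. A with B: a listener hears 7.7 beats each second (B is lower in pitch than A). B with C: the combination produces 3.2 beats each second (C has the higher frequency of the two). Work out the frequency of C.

759.7 Hz

B is below A, so f_B = 764.2 − 7.7 = 756.5 Hz.
C is above B, so f_C = 756.5 + 3.2 = 759.7 Hz.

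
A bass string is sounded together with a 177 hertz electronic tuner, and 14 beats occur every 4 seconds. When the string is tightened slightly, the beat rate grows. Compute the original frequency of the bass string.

Beat frequency = 14/4 = 3.5 Hz.
|f − 177| = 3.5, so the bass string was at either 173.5 Hz or 180.5 Hz.
Increasing tension raises a string's frequency; the adjustment raises the bass string's frequency.
The beat rate rose, so the adjustment moved the bass string further from 177 Hz — it was already above the reference.

180.5 Hz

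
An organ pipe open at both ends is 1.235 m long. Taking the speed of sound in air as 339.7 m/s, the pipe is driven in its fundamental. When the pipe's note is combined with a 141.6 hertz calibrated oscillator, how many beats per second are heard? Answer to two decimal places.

4.07 Hz

Open pipe: f_n = n·v/(2L) = 1·339.7/(2·1.235) = 137.5304 Hz.
f_beat = |137.5304 − 141.6| = 4.07 Hz.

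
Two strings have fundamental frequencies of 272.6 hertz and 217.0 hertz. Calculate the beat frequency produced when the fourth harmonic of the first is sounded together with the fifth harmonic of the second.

Fourth harmonic of the first: 4·272.6 = 1090.4 Hz.
Fifth harmonic of the second: 5·217.0 = 1085.0 Hz.
f_beat = |1090.4 − 1085.0| = 5.4 Hz.

5.4 Hz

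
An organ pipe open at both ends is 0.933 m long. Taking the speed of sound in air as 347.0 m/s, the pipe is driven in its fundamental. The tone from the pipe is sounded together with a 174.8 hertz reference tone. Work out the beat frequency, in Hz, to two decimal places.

11.16 Hz

Open pipe: f_n = n·v/(2L) = 1·347.0/(2·0.933) = 185.9593 Hz.
f_beat = |185.9593 − 174.8| = 11.16 Hz.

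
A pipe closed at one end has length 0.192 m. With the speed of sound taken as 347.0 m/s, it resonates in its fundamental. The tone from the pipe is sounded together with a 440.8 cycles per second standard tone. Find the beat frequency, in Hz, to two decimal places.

11.02 Hz

Closed pipe (odd harmonics): f_n = n·v/(4L) = 1·347.0/(4·0.192) = 451.8229 Hz.
f_beat = |451.8229 − 440.8| = 11.02 Hz.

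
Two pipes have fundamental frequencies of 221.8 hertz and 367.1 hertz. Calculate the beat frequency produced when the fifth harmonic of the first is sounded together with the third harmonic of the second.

Fifth harmonic of the first: 5·221.8 = 1109.0 Hz.
Third harmonic of the second: 3·367.1 = 1101.3 Hz.
f_beat = |1109.0 − 1101.3| = 7.7 Hz.

7.7 Hz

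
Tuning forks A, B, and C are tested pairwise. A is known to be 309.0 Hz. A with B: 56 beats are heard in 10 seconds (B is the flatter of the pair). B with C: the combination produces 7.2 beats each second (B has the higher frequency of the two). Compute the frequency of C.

296.2 Hz

A–B: Beat frequency = 56/10 = 5.6 Hz.
B is below A, so f_B = 309.0 − 5.6 = 303.4 Hz.
C is below B, so f_C = 303.4 − 7.2 = 296.2 Hz.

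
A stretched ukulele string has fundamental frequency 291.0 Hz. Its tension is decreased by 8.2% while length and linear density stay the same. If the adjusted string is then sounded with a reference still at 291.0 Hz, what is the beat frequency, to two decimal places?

For a string, f ∝ √T, so the new frequency is 291.0·√0.918 = 278.8138 Hz.
f_beat = |278.8138 − 291.0| = 12.19 Hz.

12.19 Hz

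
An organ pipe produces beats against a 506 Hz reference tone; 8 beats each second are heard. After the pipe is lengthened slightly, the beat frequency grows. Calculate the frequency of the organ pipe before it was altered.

498 Hz

|f − 506| = 8, so the organ pipe was at either 498 Hz or 514 Hz.
A longer pipe has a lower fundamental; the adjustment lowers the organ pipe's frequency.
The beat rate rose, so the adjustment moved the organ pipe further from 506 Hz — it was already below the reference.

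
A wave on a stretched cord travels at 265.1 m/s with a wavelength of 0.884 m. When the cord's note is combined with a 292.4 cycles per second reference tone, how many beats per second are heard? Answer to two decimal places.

7.49 Hz

Source frequency f = v/λ = 265.1/0.884 = 299.8869 Hz.
f_beat = |299.8869 − 292.4| = 7.49 Hz.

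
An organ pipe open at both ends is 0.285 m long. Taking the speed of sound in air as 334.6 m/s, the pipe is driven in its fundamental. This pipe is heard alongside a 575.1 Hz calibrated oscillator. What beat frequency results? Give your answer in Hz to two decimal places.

Open pipe: f_n = n·v/(2L) = 1·334.6/(2·0.285) = 587.0175 Hz.
f_beat = |587.0175 − 575.1| = 11.92 Hz.

11.92 Hz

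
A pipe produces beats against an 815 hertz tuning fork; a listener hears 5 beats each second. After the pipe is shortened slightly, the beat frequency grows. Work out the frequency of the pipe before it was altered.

|f − 815| = 5, so the pipe was at either 810 Hz or 820 Hz.
A shorter pipe has a higher fundamental; the adjustment raises the pipe's frequency.
The beat rate rose, so the adjustment moved the pipe further from 815 Hz — it was already above the reference.

820 Hz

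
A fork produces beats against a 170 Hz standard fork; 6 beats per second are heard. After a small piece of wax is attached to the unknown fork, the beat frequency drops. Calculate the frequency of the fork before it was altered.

176 Hz

|f − 170| = 6, so the fork was at either 164 Hz or 176 Hz.
Loading a fork with wax lowers its frequency; the adjustment lowers the fork's frequency.
The beat rate fell, so the adjustment moved the fork toward 170 Hz — it must have started above the reference.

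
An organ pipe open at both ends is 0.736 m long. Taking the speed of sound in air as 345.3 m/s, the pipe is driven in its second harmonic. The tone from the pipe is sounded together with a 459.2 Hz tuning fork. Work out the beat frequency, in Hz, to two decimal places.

9.96 Hz

Open pipe: f_n = n·v/(2L) = 2·345.3/(2·0.736) = 469.1576 Hz.
f_beat = |469.1576 − 459.2| = 9.96 Hz.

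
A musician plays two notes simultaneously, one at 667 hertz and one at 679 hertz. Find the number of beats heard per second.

Beats arise from superposition of two nearby frequencies; the beat rate is |f₁ − f₂|.
|667 − 679| = 12 Hz.

12 Hz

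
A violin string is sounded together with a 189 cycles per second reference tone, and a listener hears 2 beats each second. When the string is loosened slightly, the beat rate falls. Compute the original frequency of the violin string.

|f − 189| = 2, so the violin string was at either 187 Hz or 191 Hz.
Reducing tension lowers a string's frequency; the adjustment lowers the violin string's frequency.
The beat rate fell, so the adjustment moved the violin string toward 189 Hz — it must have started above the reference.

191 Hz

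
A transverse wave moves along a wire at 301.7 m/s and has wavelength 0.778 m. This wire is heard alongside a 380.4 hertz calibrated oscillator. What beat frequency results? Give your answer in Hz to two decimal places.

7.39 Hz

Source frequency f = v/λ = 301.7/0.778 = 387.7892 Hz.
f_beat = |387.7892 − 380.4| = 7.39 Hz.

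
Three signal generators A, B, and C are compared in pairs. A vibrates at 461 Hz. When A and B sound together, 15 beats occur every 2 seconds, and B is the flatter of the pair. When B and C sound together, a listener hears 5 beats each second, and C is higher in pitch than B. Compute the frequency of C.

458.5 Hz

A–B: Beat frequency = 15/2 = 7.5 Hz.
B is below A, so f_B = 461 − 7.5 = 453.5 Hz.
C is above B, so f_C = 453.5 + 5 = 458.5 Hz.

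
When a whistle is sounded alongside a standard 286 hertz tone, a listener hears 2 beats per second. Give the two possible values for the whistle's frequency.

|f − 286| = 2, so f = 286 ± 2.

284 Hz or 288 Hz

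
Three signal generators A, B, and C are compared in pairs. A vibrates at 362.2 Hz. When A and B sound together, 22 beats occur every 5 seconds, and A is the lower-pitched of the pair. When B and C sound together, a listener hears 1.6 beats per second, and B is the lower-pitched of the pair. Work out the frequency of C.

A–B: Beat frequency = 22/5 = 4.4 Hz.
B is above A, so f_B = 362.2 + 4.4 = 366.6 Hz.
C is above B, so f_C = 366.6 + 1.6 = 368.2 Hz.

368.2 Hz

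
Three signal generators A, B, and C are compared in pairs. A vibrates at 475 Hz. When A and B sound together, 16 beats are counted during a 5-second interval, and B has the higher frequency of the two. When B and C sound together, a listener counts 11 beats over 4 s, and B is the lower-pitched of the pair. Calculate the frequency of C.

A–B: Beat frequency = 16/5 = 3.2 Hz.
B is above A, so f_B = 475 + 3.2 = 478.2 Hz.
B–C: Beat frequency = 11/4 = 2.75 Hz.
C is above B, so f_C = 478.2 + 2.75 = 480.95 Hz.

480.95 Hz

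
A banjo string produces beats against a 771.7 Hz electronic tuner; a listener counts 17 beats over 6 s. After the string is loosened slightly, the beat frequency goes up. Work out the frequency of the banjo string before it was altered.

768.8667 Hz

Beat frequency = 17/6 = 2.8333 Hz.
|f − 771.7| = 2.8333, so the banjo string was at either 768.8667 Hz or 774.5333 Hz.
Reducing tension lowers a string's frequency; the adjustment lowers the banjo string's frequency.
The beat rate rose, so the adjustment moved the banjo string further from 771.7 Hz — it was already below the reference.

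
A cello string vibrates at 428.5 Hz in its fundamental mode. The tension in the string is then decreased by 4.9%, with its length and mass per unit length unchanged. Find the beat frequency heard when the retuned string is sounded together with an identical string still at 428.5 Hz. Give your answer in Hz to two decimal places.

10.63 Hz

For a string, f ∝ √T, so the new frequency is 428.5·√0.951 = 417.8699 Hz.
f_beat = |417.8699 − 428.5| = 10.63 Hz.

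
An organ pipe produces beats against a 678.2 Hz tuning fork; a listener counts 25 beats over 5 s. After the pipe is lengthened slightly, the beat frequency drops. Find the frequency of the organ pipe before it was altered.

Beat frequency = 25/5 = 5 Hz.
|f − 678.2| = 5, so the organ pipe was at either 673.2 Hz or 683.2 Hz.
A longer pipe has a lower fundamental; the adjustment lowers the organ pipe's frequency.
The beat rate fell, so the adjustment moved the organ pipe toward 678.2 Hz — it must have started above the reference.

683.2 Hz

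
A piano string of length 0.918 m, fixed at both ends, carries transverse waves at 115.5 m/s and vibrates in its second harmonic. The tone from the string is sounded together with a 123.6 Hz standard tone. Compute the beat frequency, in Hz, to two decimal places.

For a string fixed at both ends, f_n = n·v/(2L) = 2·115.5/(2·0.918) = 125.8170 Hz.
f_beat = |125.8170 − 123.6| = 2.22 Hz.

2.22 Hz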